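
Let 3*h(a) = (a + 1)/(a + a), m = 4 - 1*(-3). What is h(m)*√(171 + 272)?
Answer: 4*√443/21 ≈ 4.0091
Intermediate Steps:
m = 7 (m = 4 + 3 = 7)
h(a) = (1 + a)/(6*a) (h(a) = ((a + 1)/(a + a))/3 = ((1 + a)/((2*a)))/3 = ((1 + a)*(1/(2*a)))/3 = ((1 + a)/(2*a))/3 = (1 + a)/(6*a))
h(m)*√(171 + 272) = ((⅙)*(1 + 7)/7)*√(171 + 272) = ((⅙)*(⅐)*8)*√443 = 4*√443/21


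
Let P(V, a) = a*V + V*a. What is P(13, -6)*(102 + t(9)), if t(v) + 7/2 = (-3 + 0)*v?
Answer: -11154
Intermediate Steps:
t(v) = -7/2 - 3*v (t(v) = -7/2 + (-3 + 0)*v = -7/2 - 3*v)
P(V, a) = 2*V*a (P(V, a) = V*a + V*a = 2*V*a)
P(13, -6)*(102 + t(9)) = (2*13*(-6))*(102 + (-7/2 - 3*9)) = -156*(102 + (-7/2 - 27)) = -156*(102 - 61/2) = -156*143/2 = -11154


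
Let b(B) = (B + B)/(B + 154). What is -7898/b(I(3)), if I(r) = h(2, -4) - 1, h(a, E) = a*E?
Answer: 572605/9 ≈ 63623.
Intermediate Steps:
h(a, E) = E*a
I(r) = -9 (I(r) = -4*2 - 1 = -8 - 1 = -9)
b(B) = 2*B/(154 + B) (b(B) = (2*B)/(154 + B) = 2*B/(154 + B))
-7898/b(I(3)) = -7898/(2*(-9)/(154 - 9)) = -7898/(2*(-9)/145) = -7898/(2*(-9)*(1/145)) = -7898/(-18/145) = -7898*(-145/18) = 572605/9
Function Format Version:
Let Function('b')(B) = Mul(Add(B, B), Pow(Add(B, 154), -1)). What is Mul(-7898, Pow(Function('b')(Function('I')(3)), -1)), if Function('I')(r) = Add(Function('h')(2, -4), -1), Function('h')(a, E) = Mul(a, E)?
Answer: Rational(572605, 9) ≈ 63623.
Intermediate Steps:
Function('h')(a, E) = Mul(E, a)
Function('I')(r) = -9 (Function('I')(r) = Add(Mul(-4, 2), -1) = Add(-8, -1) = -9)
Function('b')(B) = Mul(2, B, Pow(Add(154, B), -1)) (Function('b')(B) = Mul(Mul(2, B), Pow(Add(154, B), -1)) = Mul(2, B, Pow(Add(154, B), -1)))
Mul(-7898, Pow(Function('b')(Function('I')(3)), -1)) = Mul(-7898, Pow(Mul(2, -9, Pow(Add(154, -9), -1)), -1)) = Mul(-7898, Pow(Mul(2, -9, Pow(145, -1)), -1)) = Mul(-7898, Pow(Mul(2, -9, Rational(1, 145)), -1)) = Mul(-7898, Pow(Rational(-18, 145), -1)) = Mul(-7898, Rational(-145, 18)) = Rational(572605, 9)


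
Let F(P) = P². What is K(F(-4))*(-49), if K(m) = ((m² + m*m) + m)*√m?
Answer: -103488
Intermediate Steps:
K(m) = √m*(m + 2*m²) (K(m) = ((m² + m²) + m)*√m = (2*m² + m)*√m = (m + 2*m²)*√m = √m*(m + 2*m²))
K(F(-4))*(-49) = (((-4)²)^(3/2)*(1 + 2*(-4)²))*(-49) = (16^(3/2)*(1 + 2*16))*(-49) = (64*(1 + 32))*(-49) = (64*33)*(-49) = 2112*(-49) = -103488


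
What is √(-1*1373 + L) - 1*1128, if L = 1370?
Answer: -1128 + I*√3 ≈ -1128.0 + 1.732*I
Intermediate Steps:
√(-1*1373 + L) - 1*1128 = √(-1*1373 + 1370) - 1*1128 = √(-1373 + 1370) - 1128 = √(-3) - 1128 = I*√3 - 1128 = -1128 + I*√3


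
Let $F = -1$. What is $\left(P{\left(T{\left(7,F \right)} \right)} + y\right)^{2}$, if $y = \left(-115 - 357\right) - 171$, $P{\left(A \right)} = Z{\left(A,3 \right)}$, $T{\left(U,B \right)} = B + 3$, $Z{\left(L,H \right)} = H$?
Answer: $409600$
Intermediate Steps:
$T{\left(U,B \right)} = 3 + B$
$P{\left(A \right)} = 3$
$y = -643$ ($y = -472 - 171 = -643$)
$\left(P{\left(T{\left(7,F \right)} \right)} + y\right)^{2} = \left(3 - 643\right)^{2} = \left(-640\right)^{2} = 409600$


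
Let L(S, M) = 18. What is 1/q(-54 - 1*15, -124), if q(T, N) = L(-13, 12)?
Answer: 1/18 ≈ 0.055556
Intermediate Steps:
q(T, N) = 18
1/q(-54 - 1*15, -124) = 1/18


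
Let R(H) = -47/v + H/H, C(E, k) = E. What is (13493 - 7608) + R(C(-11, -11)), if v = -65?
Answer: 382637/65 ≈ 5886.7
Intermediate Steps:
R(H) = 112/65 (R(H) = -47/(-65) + H/H = -47*(-1/65) + 1 = 47/65 + 1 = 112/65)
(13493 - 7608) + R(C(-11, -11)) = (13493 - 7608) + 112/65 = 5885 + 112/65 = 382637/65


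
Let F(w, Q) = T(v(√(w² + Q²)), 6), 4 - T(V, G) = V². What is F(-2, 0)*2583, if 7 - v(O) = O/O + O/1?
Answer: -30996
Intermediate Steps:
v(O) = 6 - O (v(O) = 7 - (O/O + O/1) = 7 - (1 + O*1) = 7 - (1 + O) = 7 + (-1 - O) = 6 - O)
T(V, G) = 4 - V²
F(w, Q) = 4 - (6 - √(Q² + w²))² (F(w, Q) = 4 - (6 - √(w² + Q²))² = 4 - (6 - √(Q² + w²))²)
F(-2, 0)*2583 = (4 - (-6 + √(0² + (-2)²))²)*2583 = (4 - (-6 + √(0 + 4))²)*2583 = (4 - (-6 + √4)²)*2583 = (4 - (-6 + 2)²)*2583 = (4 - 1*(-4)²)*2583 = (4 - 1*16)*2583 = (4 - 16)*2583 = -12*2583 = -30996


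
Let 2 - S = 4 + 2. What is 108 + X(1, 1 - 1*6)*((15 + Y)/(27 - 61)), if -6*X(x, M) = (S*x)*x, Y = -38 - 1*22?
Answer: 1851/17 ≈ 108.88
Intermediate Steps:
Y = -60 (Y = -38 - 22 = -60)
S = -4 (S = 2 - (4 + 2) = 2 - 1*6 = 2 - 6 = -4)
X(x, M) = 2*x**2/3 (X(x, M) = -(-4*x)*x/6 = -(-2)*x**2/3 = 2*x**2/3)
108 + X(1, 1 - 1*6)*((15 + Y)/(27 - 61)) = 108 + ((2/3)*1**2)*((15 - 60)/(27 - 61)) = 108 + ((2/3)*1)*(-45/(-34)) = 108 + 2*(-45*(-1/34))/3 = 108 + (2/3)*(45/34) = 108 + 15/17 = 1851/17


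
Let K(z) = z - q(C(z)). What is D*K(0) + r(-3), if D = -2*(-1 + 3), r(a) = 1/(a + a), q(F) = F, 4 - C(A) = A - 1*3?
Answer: 167/6 ≈ 27.833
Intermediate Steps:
C(A) = 7 - A (C(A) = 4 - (A - 1*3) = 4 - (A - 3) = 4 - (-3 + A) = 4 + (3 - A) = 7 - A)
r(a) = 1/(2*a)
D = -4 (D = -2*2 = -4)
K(z) = -7 + 2*z (K(z) = z - (7 - z) = z + (-7 + z) = -7 + 2*z)
D*K(0) + r(-3) = -4*(-7 + 2*0) + (½)/(-3) = -4*(-7 + 0) + (½)*(-⅓) = -4*(-7) - ⅙ = 28 - ⅙ = 167/6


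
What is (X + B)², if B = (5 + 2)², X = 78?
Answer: 16129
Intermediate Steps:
B = 49 (B = 7² = 49)
(X + B)² = (78 + 49)² = 127² = 16129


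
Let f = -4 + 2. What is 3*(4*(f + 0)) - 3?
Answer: -27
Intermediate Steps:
f = -2
3*(4*(f + 0)) - 3 = 3*(4*(-2 + 0)) - 3 = 3*(4*(-2)) - 3 = 3*(-8) - 3 = -24 - 3 = -27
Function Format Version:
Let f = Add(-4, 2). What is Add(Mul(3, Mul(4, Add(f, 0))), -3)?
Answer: -27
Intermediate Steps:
f = -2
Add(Mul(3, Mul(4, Add(f, 0))), -3) = Add(Mul(3, Mul(4, Add(-2, 0))), -3) = Add(Mul(3, Mul(4, -2)), -3) = Add(Mul(3, -8), -3) = Add(-24, -3) = -27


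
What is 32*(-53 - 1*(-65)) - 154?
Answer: 230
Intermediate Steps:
32*(-53 - 1*(-65)) - 154 = 32*(-53 + 65) - 154 = 32*12 - 154 = 384 - 154 = 230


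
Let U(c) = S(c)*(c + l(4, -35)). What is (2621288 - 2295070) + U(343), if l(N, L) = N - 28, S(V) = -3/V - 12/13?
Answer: 1453280617/4459 ≈ 3.2592e+5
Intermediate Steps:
S(V) = -12/13 - 3/V (S(V) = -3/V - 12*1/13 = -3/V - 12/13 = -12/13 - 3/V)
l(N, L) = -28 + N
U(c) = (-24 + c)*(-12/13 - 3/c) (U(c) = (-12/13 - 3/c)*(c + (-28 + 4)) = (-12/13 - 3/c)*(c - 24) = (-12/13 - 3/c)*(-24 + c) = (-24 + c)*(-12/13 - 3/c))
(2621288 - 2295070) + U(343) = (2621288 - 2295070) + (249/13 + 72/343 - 12/13*343) = 326218 + (249/13 + 72*(1/343) - 4116/13) = 326218 + (249/13 + 72/343 - 4116/13) = 326218 - 1325445/4459 = 1453280617/4459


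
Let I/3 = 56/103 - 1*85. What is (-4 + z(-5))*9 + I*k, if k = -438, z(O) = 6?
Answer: 11432340/103 ≈ 1.1099e+5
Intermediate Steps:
I = -26097/103 (I = 3*(56/103 - 1*85) = 3*(56*(1/103) - 85) = 3*(56/103 - 85) = 3*(-8699/103) = -26097/103 ≈ -253.37)
(-4 + z(-5))*9 + I*k = (-4 + 6)*9 - 26097/103*(-438) = 2*9 + 11430486/103 = 18 + 11430486/103 = 11432340/103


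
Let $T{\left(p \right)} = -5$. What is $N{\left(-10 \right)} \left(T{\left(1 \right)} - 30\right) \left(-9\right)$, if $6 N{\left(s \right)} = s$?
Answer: $-525$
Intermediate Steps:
$N{\left(s \right)} = \frac{s}{6}$
$N{\left(-10 \right)} \left(T{\left(1 \right)} - 30\right) \left(-9\right) = \frac{1}{6} \left(-10\right) \left(-5 - 30\right) \left(-9\right) = - \frac{5 \left(\left(-35\right) \left(-9\right)\right)}{3} = \left(- \frac{5}{3}\right) 315 = -525$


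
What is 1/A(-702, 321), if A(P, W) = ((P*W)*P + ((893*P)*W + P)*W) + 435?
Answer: -1/64436995149 ≈ -1.5519e-11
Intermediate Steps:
A(P, W) = 435 + W*P² + W*(P + 893*P*W) (A(P, W) = (W*P² + (893*P*W + P)*W) + 435 = (W*P² + (P + 893*P*W)*W) + 435 = (W*P² + W*(P + 893*P*W)) + 435 = 435 + W*P² + W*(P + 893*P*W))
1/A(-702, 321) = 1/(435 - 702*321 + 321*(-702)² + 893*(-702)*321²) = 1/(435 - 225342 + 321*492804 + 893*(-702)*103041) = 1/(435 - 225342 + 158190084 - 64594960326) = 1/(-64436995149) = -1/64436995149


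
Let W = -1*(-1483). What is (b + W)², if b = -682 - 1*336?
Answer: 216225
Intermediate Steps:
W = 1483
b = -1018 (b = -682 - 336 = -1018)
(b + W)² = (-1018 + 1483)² = 465² = 216225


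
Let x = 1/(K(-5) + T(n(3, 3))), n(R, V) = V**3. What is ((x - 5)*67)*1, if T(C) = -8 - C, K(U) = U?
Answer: -13467/40 ≈ -336.67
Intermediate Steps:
x = -1/40 (x = 1/(-5 + (-8 - 1*3**3)) = 1/(-5 + (-8 - 1*27)) = 1/(-5 + (-8 - 27)) = 1/(-5 - 35) = 1/(-40) = -1/40 ≈ -0.025000)
((x - 5)*67)*1 = ((-1/40 - 5)*67)*1 = -201/40*67*1 = -13467/40*1 = -13467/40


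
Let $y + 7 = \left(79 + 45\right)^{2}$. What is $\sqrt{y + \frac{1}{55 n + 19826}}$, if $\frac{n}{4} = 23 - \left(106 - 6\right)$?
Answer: $\frac{\sqrt{128008342410}}{2886} \approx 123.97$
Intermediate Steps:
$n = -308$ ($n = 4 \left(23 - \left(106 - 6\right)\right) = 4 \left(23 - 100\right) = 4 \left(-77\right) = -308$)
$y = 15369$ ($y = -7 + \left(79 + 45\right)^{2} = -7 + 124^{2} = -7 + 15376 = 15369$)
$\sqrt{y + \frac{1}{55 n + 19826}} = \sqrt{15369 + \frac{1}{55 \left(-308\right) + 19826}} = \sqrt{15369 + \frac{1}{-16940 + 19826}} = \sqrt{15369 + \frac{1}{2886}} = \sqrt{\frac{44354935}{2886}} = \frac{\sqrt{128008342410}}{2886}$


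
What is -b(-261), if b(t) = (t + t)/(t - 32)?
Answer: -522/293 ≈ -1.7816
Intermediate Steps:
b(t) = 2*t/(-32 + t) (b(t) = (2*t)/(-32 + t) = 2*t/(-32 + t))
-b(-261) = -2*(-261)/(-32 - 261) = -2*(-261)/(-293) = -2*(-261)*(-1)/293 = -1*522/293 = -522/293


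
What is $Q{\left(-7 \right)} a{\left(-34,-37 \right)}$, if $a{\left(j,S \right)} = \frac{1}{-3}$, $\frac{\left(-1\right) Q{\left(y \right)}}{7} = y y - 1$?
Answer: $112$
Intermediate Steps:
$Q{\left(y \right)} = 7 - 7 y^{2}$ ($Q{\left(y \right)} = - 7 \left(y y - 1\right) = - 7 \left(y^{2} - 1\right) = - 7 \left(-1 + y^{2}\right) = 7 - 7 y^{2}$)
$a{\left(j,S \right)} = - \frac{1}{3}$
$Q{\left(-7 \right)} a{\left(-34,-37 \right)} = \left(7 - 7 \left(-7\right)^{2}\right) \left(- \frac{1}{3}\right) = \left(7 - 343\right) \left(- \frac{1}{3}\right) = \left(-336\right) \left(- \frac{1}{3}\right) = 112$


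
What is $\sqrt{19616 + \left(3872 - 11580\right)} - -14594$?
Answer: $14594 + 2 \sqrt{2977} \approx 14703.0$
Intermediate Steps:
$\sqrt{19616 + \left(3872 - 11580\right)} - -14594 = \sqrt{19616 + \left(3872 - 11580\right)} + 14594 = \sqrt{19616 - 7708} + 14594 = \sqrt{11908} + 14594 = 2 \sqrt{2977} + 14594 = 14594 + 2 \sqrt{2977}$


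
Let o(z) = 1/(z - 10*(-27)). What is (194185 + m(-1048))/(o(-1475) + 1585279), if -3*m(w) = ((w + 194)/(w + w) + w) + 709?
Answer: 736101344425/6005861193936 ≈ 0.12256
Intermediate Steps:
m(w) = -709/3 - w/3 - (194 + w)/(6*w) (m(w) = -(((w + 194)/(w + w) + w) + 709)/3 = -(((194 + w)/((2*w)) + w) + 709)/3 = -(((194 + w)*(1/(2*w)) + w) + 709)/3 = -(((194 + w)/(2*w) + w) + 709)/3 = -((w + (194 + w)/(2*w)) + 709)/3 = -(709 + w + (194 + w)/(2*w))/3 = -709/3 - w/3 - (194 + w)/(6*w))
o(z) = 1/(270 + z) (o(z) = 1/(z + 270) = 1/(270 + z))
(194185 + m(-1048))/(o(-1475) + 1585279) = (194185 + (⅙)*(-194 - 1*(-1048)*(1419 + 2*(-1048)))/(-1048))/(1/(270 - 1475) + 1585279) = (194185 + (⅙)*(-1/1048)*(-194 - 1*(-1048)*(1419 - 2096)))/(1/(-1205) + 1585279) = (194185 + (⅙)*(-1/1048)*(-194 - 1*(-1048)*(-677)))/(-1/1205 + 1585279) = (194185 + (⅙)*(-1/1048)*(-194 - 709496))/(1910261194/1205) = (194185 + (⅙)*(-1/1048)*(-709690))*(1205/1910261194) = (194185 + 354845/3144)*(1205/1910261194) = (610872485/3144)*(1205/1910261194) = 736101344425/6005861193936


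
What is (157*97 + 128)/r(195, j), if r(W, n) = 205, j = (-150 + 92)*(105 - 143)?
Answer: 15357/205 ≈ 74.912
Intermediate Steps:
j = 2204 (j = -58*(-38) = 2204)
(157*97 + 128)/r(195, j) = (157*97 + 128)/205 = (15229 + 128)*(1/205) = 15357*(1/205) = 15357/205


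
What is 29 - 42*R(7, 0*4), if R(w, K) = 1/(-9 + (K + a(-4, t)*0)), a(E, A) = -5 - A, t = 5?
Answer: 101/3 ≈ 33.667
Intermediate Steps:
R(w, K) = 1/(-9 + K) (R(w, K) = 1/(-9 + (K + (-5 - 1*5)*0)) = 1/(-9 + (K + (-5 - 5)*0)) = 1/(-9 + (K - 10*0)) = 1/(-9 + (K + 0)) = 1/(-9 + K))
29 - 42*R(7, 0*4) = 29 - 42/(-9 + 0*4) = 29 - 42/(-9 + 0) = 29 - 42/(-9) = 29 - 42*(-⅑) = 29 + 14/3 = 101/3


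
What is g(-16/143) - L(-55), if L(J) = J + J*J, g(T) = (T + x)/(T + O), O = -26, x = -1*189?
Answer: -11062937/3734 ≈ -2962.8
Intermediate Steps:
x = -189
g(T) = (-189 + T)/(-26 + T) (g(T) = (T - 189)/(T - 26) = (-189 + T)/(-26 + T))
L(J) = J + J**2
g(-16/143) - L(-55) = (-189 - 16/143)/(-26 - 16/143) - (-55)*(1 - 55) = (-189 - 16*1/143)/(-26 - 16*1/143) - (-55)*(-54) = (-189 - 16/143)/(-26 - 16/143) - 1*2970 = -27043/143/(-3734/143) - 2970 = -143/3734*(-27043/143) - 2970 = 27043/3734 - 2970 = -11062937/3734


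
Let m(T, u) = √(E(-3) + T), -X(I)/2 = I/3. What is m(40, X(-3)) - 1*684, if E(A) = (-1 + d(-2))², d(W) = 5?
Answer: -684 + 2*√14 ≈ -676.52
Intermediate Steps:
X(I) = -2*I/3
E(A) = 16 (E(A) = (-1 + 5)² = 4² = 16)
m(T, u) = √(16 + T)
m(40, X(-3)) - 1*684 = √(16 + 40) - 1*684 = √56 - 684 = 2*√14 - 684 = -684 + 2*√14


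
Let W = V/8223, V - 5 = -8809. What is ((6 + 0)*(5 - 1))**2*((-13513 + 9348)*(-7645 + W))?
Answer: 50278791635520/2741 ≈ 1.8343e+10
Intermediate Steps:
V = -8804 (V = 5 - 8809 = -8804)
W = -8804/8223 ≈ -1.0707
((6 + 0)*(5 - 1))**2*((-13513 + 9348)*(-7645 + W)) = ((6 + 0)*(5 - 1))**2*((-13513 + 9348)*(-7645 - 8804/8223)) = (6*4)**2*(-4165*(-62873639/8223)) = 24**2*(261868706435/8223) = 576*(261868706435/8223) = 50278791635520/2741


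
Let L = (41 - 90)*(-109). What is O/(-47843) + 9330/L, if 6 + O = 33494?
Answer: 267515782/255529463 ≈ 1.0469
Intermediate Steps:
O = 33488 (O = -6 + 33494 = 33488)
L = 5341 (L = -49*(-109) = 5341)
O/(-47843) + 9330/L = 33488/(-47843) + 9330/5341 = 33488*(-1/47843) + 9330*(1/5341) = -33488/47843 + 9330/5341 = 267515782/255529463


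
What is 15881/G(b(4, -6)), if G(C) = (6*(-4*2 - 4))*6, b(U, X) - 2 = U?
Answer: -15881/432 ≈ -36.762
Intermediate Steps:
b(U, X) = 2 + U
G(C) = -432 (G(C) = (6*(-8 - 4))*6 = (6*(-12))*6 = -72*6 = -432)
15881/G(b(4, -6)) = 15881/(-432) = 15881*(-1/432) = -15881/432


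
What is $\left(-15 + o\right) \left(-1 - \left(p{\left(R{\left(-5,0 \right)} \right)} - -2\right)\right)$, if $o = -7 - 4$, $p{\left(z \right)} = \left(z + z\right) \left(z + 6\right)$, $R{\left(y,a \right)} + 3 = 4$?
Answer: $442$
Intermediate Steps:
$R{\left(y,a \right)} = 1$ ($R{\left(y,a \right)} = -3 + 4 = 1$)
$p{\left(z \right)} = 2 z \left(6 + z\right)$
$o = -11$ ($o = -7 - 4 = -11$)
$\left(-15 + o\right) \left(-1 - \left(p{\left(R{\left(-5,0 \right)} \right)} - -2\right)\right) = \left(-15 - 11\right) \left(-1 - \left(2 \cdot 1 \left(6 + 1\right) - -2\right)\right) = - 26 \left(-1 - \left(2 \cdot 1 \cdot 7 + 2\right)\right) = - 26 \left(-1 - \left(14 + 2\right)\right) = - 26 \left(-1 - 16\right) = \left(-26\right) \left(-17\right) = 442$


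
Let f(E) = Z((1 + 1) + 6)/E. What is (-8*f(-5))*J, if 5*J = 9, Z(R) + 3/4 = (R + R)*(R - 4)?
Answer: 4554/25 ≈ 182.16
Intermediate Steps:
Z(R) = -¾ + 2*R*(-4 + R) (Z(R) = -¾ + (R + R)*(R - 4) = -¾ + (2*R)*(-4 + R) = -¾ + 2*R*(-4 + R))
J = 9/5 (J = (⅕)*9 = 9/5 ≈ 1.8000)
f(E) = 253/(4*E) (f(E) = (-¾ - 8*((1 + 1) + 6) + 2*((1 + 1) + 6)²)/E = (-¾ - 8*(2 + 6) + 2*(2 + 6)²)/E = (-¾ - 8*8 + 2*8²)/E = (-¾ - 64 + 2*64)/E = (-¾ - 64 + 128)/E = 253/(4*E))
(-8*f(-5))*J = -506/(-5)*(9/5) = -506*(-1)/5*(9/5) = -8*(-253/20)*(9/5) = (506/5)*(9/5) = 4554/25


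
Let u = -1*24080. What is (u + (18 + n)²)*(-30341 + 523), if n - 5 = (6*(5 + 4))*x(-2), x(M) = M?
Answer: 502582390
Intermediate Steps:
n = -103 (n = 5 + (6*(5 + 4))*(-2) = 5 + (6*9)*(-2) = 5 + 54*(-2) = 5 - 108 = -103)
u = -24080
(u + (18 + n)²)*(-30341 + 523) = (-24080 + (18 - 103)²)*(-30341 + 523) = (-24080 + (-85)²)*(-29818) = (-24080 + 7225)*(-29818) = -16855*(-29818) = 502582390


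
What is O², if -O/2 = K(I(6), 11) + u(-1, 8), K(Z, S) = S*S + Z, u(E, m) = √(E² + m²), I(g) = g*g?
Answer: 98856 + 1256*√65 ≈ 1.0898e+5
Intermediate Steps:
I(g) = g²
K(Z, S) = Z + S² (K(Z, S) = S² + Z = Z + S²)
O = -314 - 2*√65 (O = -2*((6² + 11²) + √((-1)² + 8²)) = -2*((36 + 121) + √(1 + 64)) = -2*(157 + √65) = -314 - 2*√65 ≈ -330.12)
O² = (-314 - 2*√65)²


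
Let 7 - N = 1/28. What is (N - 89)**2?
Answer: 5276209/784 ≈ 6729.9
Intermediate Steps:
N = 195/28 (N = 7 - 1/28 = 195/28 ≈ 6.9643)
(N - 89)**2 = (195/28 - 89)**2 = (-2297/28)**2 = 5276209/784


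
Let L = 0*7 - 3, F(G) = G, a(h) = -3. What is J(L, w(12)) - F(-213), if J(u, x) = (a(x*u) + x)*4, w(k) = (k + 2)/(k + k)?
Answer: 610/3 ≈ 203.33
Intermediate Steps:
w(k) = (2 + k)/(2*k) (w(k) = (2 + k)/((2*k)) = (2 + k)*(1/(2*k)) = (2 + k)/(2*k))
L = -3 (L = 0 - 3 = -3)
J(u, x) = -12 + 4*x (J(u, x) = (-3 + x)*4 = -12 + 4*x)
J(L, w(12)) - F(-213) = (-12 + 4*((½)*(2 + 12)/12)) - 1*(-213) = (-12 + 4*((½)*(1/12)*14)) + 213 = (-12 + 4*(7/12)) + 213 = (-12 + 7/3) + 213 = -29/3 + 213 = 610/3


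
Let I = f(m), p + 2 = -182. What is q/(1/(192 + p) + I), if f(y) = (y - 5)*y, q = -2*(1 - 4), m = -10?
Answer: 48/1201 ≈ 0.039967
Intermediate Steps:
q = 6 (q = -2*(-3) = 6)
p = -184 (p = -2 - 182 = -184)
f(y) = y*(-5 + y) (f(y) = (-5 + y)*y = y*(-5 + y))
I = 150 (I = -10*(-5 - 10) = -10*(-15) = 150)
q/(1/(192 + p) + I) = 6/(1/(192 - 184) + 150) = 6/(1/8 + 150) = 6/(1201/8) = 6*(8/1201) = 48/1201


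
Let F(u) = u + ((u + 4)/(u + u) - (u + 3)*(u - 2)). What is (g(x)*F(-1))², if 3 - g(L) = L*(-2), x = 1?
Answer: 1225/4 ≈ 306.25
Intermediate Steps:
F(u) = u + (4 + u)/(2*u) - (-2 + u)*(3 + u) (F(u) = u + ((4 + u)/((2*u)) - (3 + u)*(-2 + u)) = u + ((4 + u)*(1/(2*u)) - (-2 + u)*(3 + u)) = u + ((4 + u)/(2*u) - (-2 + u)*(3 + u)) = u + (4 + u)/(2*u) - (-2 + u)*(3 + u))
g(L) = 3 + 2*L (g(L) = 3 - L*(-2) = 3 - (-2)*L = 3 + 2*L)
(g(x)*F(-1))² = ((3 + 2*1)*(13/2 - 1*(-1)² + 2/(-1)))² = ((3 + 2)*(13/2 - 1*1 + 2*(-1)))² = (5*(13/2 - 1 - 2))² = (5*(7/2))² = (35/2)² = 1225/4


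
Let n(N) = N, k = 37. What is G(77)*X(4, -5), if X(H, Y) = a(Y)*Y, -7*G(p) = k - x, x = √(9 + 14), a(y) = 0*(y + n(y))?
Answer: 0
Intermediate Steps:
a(y) = 0 (a(y) = 0*(y + y) = 0*(2*y) = 0)
x = √23 ≈ 4.7958
G(p) = -37/7 + √23/7 (G(p) = -(37 - √23)/7 = -37/7 + √23/7)
X(H, Y) = 0 (X(H, Y) = 0*Y = 0)
G(77)*X(4, -5) = (-37/7 + √23/7)*0 = 0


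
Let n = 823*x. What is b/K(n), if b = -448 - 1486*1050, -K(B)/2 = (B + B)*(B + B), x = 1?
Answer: 390187/1354658 ≈ 0.28803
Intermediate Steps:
n = 823 (n = 823*1 = 823)
K(B) = -8*B**2 (K(B) = -2*(B + B)*(B + B) = -2*2*B*2*B = -8*B**2)
b = -1560748 (b = -448 - 1560300 = -1560748)
b/K(n) = -1560748/((-8*823**2)) = -1560748/((-8*677329)) = -1560748/(-5418632) = -1560748*(-1/5418632) = 390187/1354658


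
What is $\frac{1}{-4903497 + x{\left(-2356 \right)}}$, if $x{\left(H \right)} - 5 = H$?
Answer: $- \frac{1}{4905848} \approx -2.0384 \cdot 10^{-7}$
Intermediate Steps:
$x{\left(H \right)} = 5 + H$
$\frac{1}{-4903497 + x{\left(-2356 \right)}} = \frac{1}{-4903497 + \left(5 - 2356\right)} = \frac{1}{-4903497 - 2351} = \frac{1}{-4905848} = - \frac{1}{4905848}$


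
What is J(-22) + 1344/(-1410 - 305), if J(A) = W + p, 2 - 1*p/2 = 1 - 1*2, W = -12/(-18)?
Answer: 4324/735 ≈ 5.8830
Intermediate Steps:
W = ⅔ (W = -12*(-1/18) = ⅔ ≈ 0.66667)
p = 6 (p = 4 - 2*(1 - 1*2) = 4 - 2*(1 - 2) = 4 - 2*(-1) = 4 + 2 = 6)
J(A) = 20/3 (J(A) = ⅔ + 6 = 20/3)
J(-22) + 1344/(-1410 - 305) = 20/3 + 1344/(-1410 - 305) = 20/3 + 1344/(-1715) = 20/3 + 1344*(-1/1715) = 20/3 - 192/245 = 4324/735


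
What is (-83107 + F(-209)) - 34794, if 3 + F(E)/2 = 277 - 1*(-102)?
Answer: -117149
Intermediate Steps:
F(E) = 752 (F(E) = -6 + 2*(277 - 1*(-102)) = -6 + 2*(277 + 102) = -6 + 2*379 = -6 + 758 = 752)
(-83107 + F(-209)) - 34794 = (-83107 + 752) - 34794 = -82355 - 34794 = -117149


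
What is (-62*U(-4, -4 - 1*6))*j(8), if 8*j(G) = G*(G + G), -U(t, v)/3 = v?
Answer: -29760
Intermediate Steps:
U(t, v) = -3*v
j(G) = G²/4 (j(G) = (G*(G + G))/8 = (G*(2*G))/8 = (2*G²)/8 = G²/4)
(-62*U(-4, -4 - 1*6))*j(8) = (-(-186)*(-4 - 1*6))*((¼)*8²) = (-(-186)*(-4 - 6))*((¼)*64) = -(-186)*(-10)*16 = -62*30*16 = -1860*16 = -29760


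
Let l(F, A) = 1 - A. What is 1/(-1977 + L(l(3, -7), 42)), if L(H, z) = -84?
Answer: -1/2061 ≈ -0.00048520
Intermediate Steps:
1/(-1977 + L(l(3, -7), 42)) = 1/(-1977 - 84) = 1/(-2061) = -1/2061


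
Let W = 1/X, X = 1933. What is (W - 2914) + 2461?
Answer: -875648/1933 ≈ -453.00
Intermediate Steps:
W = 1/1933 ≈ 0.00051733
(W - 2914) + 2461 = (1/1933 - 2914) + 2461 = -5632761/1933 + 2461 = -875648/1933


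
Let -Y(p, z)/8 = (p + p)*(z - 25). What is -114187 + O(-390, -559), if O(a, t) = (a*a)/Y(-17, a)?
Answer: -644479033/5644 ≈ -1.1419e+5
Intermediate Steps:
Y(p, z) = -16*p*(-25 + z) (Y(p, z) = -8*(p + p)*(z - 25) = -8*2*p*(-25 + z) = -16*p*(-25 + z))
O(a, t) = a**2/(-6800 + 272*a) (O(a, t) = (a*a)/((16*(-17)*(25 - a))) = a**2/(-6800 + 272*a))
-114187 + O(-390, -559) = -114187 + (1/272)*(-390)**2/(-25 - 390) = -114187 + (1/272)*152100/(-415) = -114187 + (1/272)*152100*(-1/415) = -114187 - 7605/5644 = -644479033/5644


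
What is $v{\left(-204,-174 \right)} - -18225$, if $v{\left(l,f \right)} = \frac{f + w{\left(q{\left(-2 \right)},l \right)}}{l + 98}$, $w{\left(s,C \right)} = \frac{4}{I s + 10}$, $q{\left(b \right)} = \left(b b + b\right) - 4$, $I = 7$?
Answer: $\frac{1932025}{106} \approx 18227.0$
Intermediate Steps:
$q{\left(b \right)} = -4 + b + b^{2}$ ($q{\left(b \right)} = \left(b^{2} + b\right) - 4 = \left(b + b^{2}\right) - 4 = -4 + b + b^{2}$)
$w{\left(s,C \right)} = \frac{4}{10 + 7 s}$ ($w{\left(s,C \right)} = \frac{4}{7 s + 10} = \frac{4}{10 + 7 s}$)
$v{\left(l,f \right)} = \frac{-1 + f}{98 + l}$ ($v{\left(l,f \right)} = \frac{f + \frac{4}{10 + 7 \left(-4 - 2 + \left(-2\right)^{2}\right)}}{l + 98} = \frac{f + \frac{4}{10 + 7 \left(-4 - 2 + 4\right)}}{98 + l} = \frac{f + \frac{4}{10 + 7 \left(-2\right)}}{98 + l} = \frac{f + \frac{4}{10 - 14}}{98 + l} = \frac{f + \frac{4}{-4}}{98 + l} = \frac{f + 4 \left(- \frac{1}{4}\right)}{98 + l} = \frac{f - 1}{98 + l} = \frac{-1 + f}{98 + l}$)
$v{\left(-204,-174 \right)} - -18225 = \frac{-1 - 174}{98 - 204} - -18225 = \frac{1}{-106} \left(-175\right) + 18225 = \left(- \frac{1}{106}\right) \left(-175\right) + 18225 = \frac{175}{106} + 18225 = \frac{1932025}{106}$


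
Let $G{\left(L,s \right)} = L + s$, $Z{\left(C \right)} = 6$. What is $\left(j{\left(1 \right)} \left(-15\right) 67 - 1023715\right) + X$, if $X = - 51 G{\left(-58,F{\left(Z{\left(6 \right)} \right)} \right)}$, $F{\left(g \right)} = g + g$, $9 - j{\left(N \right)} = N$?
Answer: $-1029409$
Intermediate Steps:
$j{\left(N \right)} = 9 - N$
$F{\left(g \right)} = 2 g$
$X = 2346$ ($X = - 51 \left(-58 + 2 \cdot 6\right) = - 51 \left(-58 + 12\right) = \left(-51\right) \left(-46\right) = 2346$)
$\left(j{\left(1 \right)} \left(-15\right) 67 - 1023715\right) + X = \left(\left(9 - 1\right) \left(-15\right) 67 - 1023715\right) + 2346 = \left(8 \left(-15\right) 67 - 1023715\right) + 2346 = \left(\left(-120\right) 67 - 1023715\right) + 2346 = \left(-8040 - 1023715\right) + 2346 = -1031755 + 2346 = -1029409$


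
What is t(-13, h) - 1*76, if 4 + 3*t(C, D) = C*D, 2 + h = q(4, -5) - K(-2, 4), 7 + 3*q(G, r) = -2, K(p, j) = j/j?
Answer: -154/3 ≈ -51.333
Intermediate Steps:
K(p, j) = 1
q(G, r) = -3 (q(G, r) = -7/3 + (⅓)*(-2) = -7/3 - ⅔ = -3)
h = -6 (h = -2 + (-3 - 1*1) = -2 + (-3 - 1) = -2 - 4 = -6)
t(C, D) = -4/3 + C*D/3 (t(C, D) = -4/3 + (C*D)/3 = -4/3 + C*D/3)
t(-13, h) - 1*76 = (-4/3 + (⅓)*(-13)*(-6)) - 1*76 = (-4/3 + 26) - 76 = 74/3 - 76 = -154/3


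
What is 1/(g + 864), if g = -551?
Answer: 1/313 ≈ 0.0031949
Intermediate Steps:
1/(g + 864) = 1/(-551 + 864) = 1/313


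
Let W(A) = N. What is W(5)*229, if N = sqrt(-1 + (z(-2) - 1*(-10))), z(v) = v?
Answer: 229*sqrt(7) ≈ 605.88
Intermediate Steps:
N = sqrt(7) (N = sqrt(-1 + (-2 - 1*(-10))) = sqrt(-1 + (-2 + 10)) = sqrt(-1 + 8) = sqrt(7) ≈ 2.6458)
W(A) = sqrt(7)
W(5)*229 = sqrt(7)*229 = 229*sqrt(7)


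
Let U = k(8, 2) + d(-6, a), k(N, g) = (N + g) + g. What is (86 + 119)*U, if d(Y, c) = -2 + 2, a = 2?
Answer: 2460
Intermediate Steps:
d(Y, c) = 0
k(N, g) = N + 2*g
U = 12 (U = (8 + 2*2) + 0 = (8 + 4) + 0 = 12 + 0 = 12)
(86 + 119)*U = (86 + 119)*12 = 205*12 = 2460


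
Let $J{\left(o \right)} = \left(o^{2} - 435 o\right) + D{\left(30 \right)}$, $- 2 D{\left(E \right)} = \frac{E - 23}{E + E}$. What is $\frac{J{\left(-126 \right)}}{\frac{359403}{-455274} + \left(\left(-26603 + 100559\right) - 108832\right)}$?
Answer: $- \frac{214543142709}{105856636180} \approx -2.0267$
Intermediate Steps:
$D{\left(E \right)} = - \frac{-23 + E}{4 E}$ ($D{\left(E \right)} = - \frac{\left(E - 23\right) \frac{1}{E + E}}{2} = - \frac{\left(-23 + E\right) \frac{1}{2 E}}{2} = - \frac{\frac{1}{2} \frac{1}{E} \left(-23 + E\right)}{2} = - \frac{-23 + E}{4 E}$)
$J{\left(o \right)} = - \frac{7}{120} + o^{2} - 435 o$ ($J{\left(o \right)} = \left(o^{2} - 435 o\right) + \frac{23 - 30}{4 \cdot 30} = \left(o^{2} - 435 o\right) + \frac{1}{4} \cdot \frac{1}{30} \left(23 - 30\right) = \left(o^{2} - 435 o\right) + \frac{1}{4} \cdot \frac{1}{30} \left(-7\right) = \left(o^{2} - 435 o\right) - \frac{7}{120} = - \frac{7}{120} + o^{2} - 435 o$)
$\frac{J{\left(-126 \right)}}{\frac{359403}{-455274} + \left(\left(-26603 + 100559\right) - 108832\right)} = \frac{- \frac{7}{120} + \left(-126\right)^{2} - -54810}{\frac{359403}{-455274} + \left(\left(-26603 + 100559\right) - 108832\right)} = \frac{- \frac{7}{120} + 15876 + 54810}{359403 \left(- \frac{1}{455274}\right) + \left(73956 - 108832\right)} = \frac{8482313}{120 \left(- \frac{119801}{151758} - 34876\right)} = \frac{8482313}{120 \left(- \frac{5292831809}{151758}\right)} = \frac{8482313}{120} \left(- \frac{151758}{5292831809}\right) = - \frac{214543142709}{105856636180}$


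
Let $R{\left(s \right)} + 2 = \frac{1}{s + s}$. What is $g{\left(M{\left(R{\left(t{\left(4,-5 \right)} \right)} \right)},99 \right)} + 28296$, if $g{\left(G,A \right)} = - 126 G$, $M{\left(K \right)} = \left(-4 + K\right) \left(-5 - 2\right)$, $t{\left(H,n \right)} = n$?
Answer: $\frac{114579}{5} \approx 22916.0$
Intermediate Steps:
$R{\left(s \right)} = -2 + \frac{1}{2 s}$ ($R{\left(s \right)} = -2 + \frac{1}{s + s} = -2 + \frac{1}{2 s}$)
$M{\left(K \right)} = 28 - 7 K$ ($M{\left(K \right)} = \left(-4 + K\right) \left(-7\right) = 28 - 7 K$)
$g{\left(M{\left(R{\left(t{\left(4,-5 \right)} \right)} \right)},99 \right)} + 28296 = - 126 \left(28 - 7 \left(-2 + \frac{1}{2 \left(-5\right)}\right)\right) + 28296 = - 126 \left(28 - 7 \left(-2 + \frac{1}{2} \left(- \frac{1}{5}\right)\right)\right) + 28296 = - 126 \left(28 - 7 \left(-2 - \frac{1}{10}\right)\right) + 28296 = - 126 \left(28 - - \frac{147}{10}\right) + 28296 = - 126 \left(28 + \frac{147}{10}\right) + 28296 = \left(-126\right) \frac{427}{10} + 28296 = - \frac{26901}{5} + 28296 = \frac{114579}{5}$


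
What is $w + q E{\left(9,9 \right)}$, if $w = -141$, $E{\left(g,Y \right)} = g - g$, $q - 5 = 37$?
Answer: $-141$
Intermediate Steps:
$q = 42$ ($q = 5 + 37 = 42$)
$E{\left(g,Y \right)} = 0$
$w + q E{\left(9,9 \right)} = -141 + 42 \cdot 0 = -141 + 0 = -141$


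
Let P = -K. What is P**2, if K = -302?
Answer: 91204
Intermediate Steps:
P = 302 (P = -1*(-302) = 302)
P**2 = 302**2 = 91204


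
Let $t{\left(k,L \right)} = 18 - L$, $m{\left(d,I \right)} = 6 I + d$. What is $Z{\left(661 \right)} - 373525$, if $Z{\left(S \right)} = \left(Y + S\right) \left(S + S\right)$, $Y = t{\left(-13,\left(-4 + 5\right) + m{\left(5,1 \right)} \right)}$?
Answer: $508249$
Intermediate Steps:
$m{\left(d,I \right)} = d + 6 I$
$Y = 6$ ($Y = 18 - \left(\left(-4 + 5\right) + \left(5 + 6 \cdot 1\right)\right) = 18 - \left(1 + \left(5 + 6\right)\right) = 18 - \left(1 + 11\right) = 18 - 12 = 6$)
$Z{\left(S \right)} = 2 S \left(6 + S\right)$ ($Z{\left(S \right)} = \left(6 + S\right) \left(S + S\right) = \left(6 + S\right) 2 S = 2 S \left(6 + S\right)$)
$Z{\left(661 \right)} - 373525 = 2 \cdot 661 \left(6 + 661\right) - 373525 = 2 \cdot 661 \cdot 667 - 373525 = 881774 - 373525 = 508249$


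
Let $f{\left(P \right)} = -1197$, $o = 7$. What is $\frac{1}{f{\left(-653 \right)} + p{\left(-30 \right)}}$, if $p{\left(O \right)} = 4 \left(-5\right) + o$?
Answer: $- \frac{1}{1210} \approx -0.00082645$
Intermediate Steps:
$p{\left(O \right)} = -13$ ($p{\left(O \right)} = 4 \left(-5\right) + 7 = -20 + 7 = -13$)
$\frac{1}{f{\left(-653 \right)} + p{\left(-30 \right)}} = \frac{1}{-1197 - 13} = \frac{1}{-1210} = - \frac{1}{1210}$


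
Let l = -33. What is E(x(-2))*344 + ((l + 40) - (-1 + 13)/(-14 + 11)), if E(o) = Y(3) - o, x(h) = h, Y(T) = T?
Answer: 1731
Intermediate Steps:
E(o) = 3 - o
E(x(-2))*344 + ((l + 40) - (-1 + 13)/(-14 + 11)) = (3 - 1*(-2))*344 + ((-33 + 40) - (-1 + 13)/(-14 + 11)) = (3 + 2)*344 + (7 - 12/(-3)) = 5*344 + (7 - 12*(-1/3)) = 1720 + (7 - (-4)) = 1720 + (7 - 1*(-4)) = 1720 + (7 + 4) = 1720 + 11 = 1731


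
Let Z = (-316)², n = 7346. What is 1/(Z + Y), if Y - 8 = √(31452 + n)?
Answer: 2628/262441571 - √38798/9972779698 ≈ 9.9939e-6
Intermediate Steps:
Z = 99856
Y = 8 + √38798 (Y = 8 + √(31452 + 7346) = 8 + √38798 ≈ 204.97)
1/(Z + Y) = 1/(99856 + (8 + √38798)) = 1/(99864 + √38798)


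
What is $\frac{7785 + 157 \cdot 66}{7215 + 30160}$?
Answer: $\frac{789}{1625} \approx 0.48554$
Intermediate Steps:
$\frac{7785 + 157 \cdot 66}{7215 + 30160} = \frac{7785 + 10362}{37375} = 18147 \cdot \frac{1}{37375} = \frac{789}{1625}$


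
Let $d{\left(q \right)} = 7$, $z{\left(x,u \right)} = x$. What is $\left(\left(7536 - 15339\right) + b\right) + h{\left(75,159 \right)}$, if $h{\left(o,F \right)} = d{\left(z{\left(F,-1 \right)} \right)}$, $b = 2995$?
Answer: $-4801$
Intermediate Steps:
$h{\left(o,F \right)} = 7$
$\left(\left(7536 - 15339\right) + b\right) + h{\left(75,159 \right)} = \left(\left(7536 - 15339\right) + 2995\right) + 7 = \left(-7803 + 2995\right) + 7 = -4808 + 7 = -4801$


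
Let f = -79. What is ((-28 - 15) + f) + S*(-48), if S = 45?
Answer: -2282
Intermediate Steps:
((-28 - 15) + f) + S*(-48) = ((-28 - 15) - 79) + 45*(-48) = (-43 - 79) - 2160 = -122 - 2160 = -2282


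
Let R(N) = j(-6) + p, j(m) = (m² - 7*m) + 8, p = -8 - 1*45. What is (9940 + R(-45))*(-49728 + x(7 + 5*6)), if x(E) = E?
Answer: -495568343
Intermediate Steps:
p = -53 (p = -8 - 45 = -53)
j(m) = 8 + m² - 7*m
R(N) = 33 (R(N) = (8 + (-6)² - 7*(-6)) - 53 = (8 + 36 + 42) - 53 = 86 - 53 = 33)
(9940 + R(-45))*(-49728 + x(7 + 5*6)) = (9940 + 33)*(-49728 + (7 + 5*6)) = 9973*(-49728 + (7 + 30)) = 9973*(-49728 + 37) = 9973*(-49691) = -495568343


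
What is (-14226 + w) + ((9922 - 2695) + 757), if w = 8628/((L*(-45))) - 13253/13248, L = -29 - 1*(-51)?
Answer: -4555250003/728640 ≈ -6251.7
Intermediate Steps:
L = 22 (L = -29 + 51 = 22)
w = -7079123/728640 (w = 8628/((22*(-45))) - 13253/13248 = 8628/(-990) - 13253*1/13248 = 8628*(-1/990) - 13253/13248 = -1438/165 - 13253/13248 = -7079123/728640 ≈ -9.7155)
(-14226 + w) + ((9922 - 2695) + 757) = (-14226 - 7079123/728640) + ((9922 - 2695) + 757) = -10372711763/728640 + (7227 + 757) = -10372711763/728640 + 7984 = -4555250003/728640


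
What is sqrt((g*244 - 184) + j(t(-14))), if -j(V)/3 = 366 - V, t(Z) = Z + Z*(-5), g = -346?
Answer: I*sqrt(85538) ≈ 292.47*I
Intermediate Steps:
t(Z) = -4*Z (t(Z) = Z - 5*Z = -4*Z)
j(V) = -1098 + 3*V (j(V) = -3*(366 - V) = -1098 + 3*V)
sqrt((g*244 - 184) + j(t(-14))) = sqrt((-346*244 - 184) + (-1098 + 3*(-4*(-14)))) = sqrt((-84424 - 184) + (-1098 + 3*56)) = sqrt(-84608 + (-1098 + 168)) = sqrt(-84608 - 930) = sqrt(-85538) = I*sqrt(85538)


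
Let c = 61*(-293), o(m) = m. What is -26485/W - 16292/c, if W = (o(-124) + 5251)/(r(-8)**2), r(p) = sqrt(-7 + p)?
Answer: 2394675053/30544957 ≈ 78.398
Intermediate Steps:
c = -17873
W = -1709/5 (W = (-124 + 5251)/((sqrt(-7 - 8))**2) = 5127/((sqrt(-15))**2) = 5127/((I*sqrt(15))**2) = 5127/(-15) = 5127*(-1/15) = -1709/5 ≈ -341.80)
-26485/W - 16292/c = -26485/(-1709/5) - 16292/(-17873) = -26485*(-5/1709) - 16292*(-1/17873) = 132425/1709 + 16292/17873 = 2394675053/30544957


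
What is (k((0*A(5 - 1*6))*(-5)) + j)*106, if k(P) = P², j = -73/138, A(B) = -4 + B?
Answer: -3869/69 ≈ -56.072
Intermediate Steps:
j = -73/138 (j = -73*1/138 = -73/138 ≈ -0.52899)
(k((0*A(5 - 1*6))*(-5)) + j)*106 = (((0*(-4 + (5 - 1*6)))*(-5))² - 73/138)*106 = (((0*(-4 + (5 - 6)))*(-5))² - 73/138)*106 = (((0*(-4 - 1))*(-5))² - 73/138)*106 = (((0*(-5))*(-5))² - 73/138)*106 = ((0*(-5))² - 73/138)*106 = (0² - 73/138)*106 = (0 - 73/138)*106 = -73/138*106 = -3869/69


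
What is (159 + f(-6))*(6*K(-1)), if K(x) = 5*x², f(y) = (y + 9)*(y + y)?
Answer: 3690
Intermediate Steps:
f(y) = 2*y*(9 + y) (f(y) = (9 + y)*(2*y) = 2*y*(9 + y))
(159 + f(-6))*(6*K(-1)) = (159 + 2*(-6)*(9 - 6))*(6*(5*(-1)²)) = (159 + 2*(-6)*3)*(6*(5*1)) = (159 - 36)*(6*5) = 123*30 = 3690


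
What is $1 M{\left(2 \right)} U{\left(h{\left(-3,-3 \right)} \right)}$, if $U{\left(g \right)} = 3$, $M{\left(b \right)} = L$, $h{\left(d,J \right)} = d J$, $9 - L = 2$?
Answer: $21$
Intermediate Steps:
$L = 7$ ($L = 9 - 2 = 7$)
$h{\left(d,J \right)} = J d$
$M{\left(b \right)} = 7$
$1 M{\left(2 \right)} U{\left(h{\left(-3,-3 \right)} \right)} = 1 \cdot 7 \cdot 3 = 7 \cdot 3 = 21$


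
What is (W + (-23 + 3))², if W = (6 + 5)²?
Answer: 10201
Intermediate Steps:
W = 121 (W = 11² = 121)
(W + (-23 + 3))² = (121 + (-23 + 3))² = (121 - 20)² = 101² = 10201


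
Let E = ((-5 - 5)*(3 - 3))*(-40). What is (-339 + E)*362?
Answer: -122718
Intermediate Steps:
E = 0 (E = -10*0*(-40) = 0*(-40) = 0)
(-339 + E)*362 = (-339 + 0)*362 = -339*362 = -122718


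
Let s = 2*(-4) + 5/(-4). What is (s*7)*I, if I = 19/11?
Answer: -4921/44 ≈ -111.84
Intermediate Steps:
I = 19/11 (I = 19*(1/11) = 19/11 ≈ 1.7273)
s = -37/4 (s = -8 + 5*(-¼) = -8 - 5/4 = -37/4 ≈ -9.2500)
(s*7)*I = -37/4*7*(19/11) = -259/4*19/11 = -4921/44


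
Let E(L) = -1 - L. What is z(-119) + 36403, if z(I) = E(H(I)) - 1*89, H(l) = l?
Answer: 36432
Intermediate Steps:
z(I) = -90 - I (z(I) = (-1 - I) - 1*89 = (-1 - I) - 89 = -90 - I)
z(-119) + 36403 = (-90 - 1*(-119)) + 36403 = (-90 + 119) + 36403 = 29 + 36403 = 36432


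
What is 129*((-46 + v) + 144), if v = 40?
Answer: 17802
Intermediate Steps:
129*((-46 + v) + 144) = 129*((-46 + 40) + 144) = 129*(-6 + 144) = 129*138 = 17802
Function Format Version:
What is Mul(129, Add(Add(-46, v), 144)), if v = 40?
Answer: 17802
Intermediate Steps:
Mul(129, Add(Add(-46, v), 144)) = Mul(129, Add(Add(-46, 40), 144)) = Mul(129, Add(-6, 144)) = Mul(129, 138) = 17802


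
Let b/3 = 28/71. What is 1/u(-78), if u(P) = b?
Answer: 71/84 ≈ 0.84524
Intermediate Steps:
b = 84/71 (b = 3*(28/71) = 84/71 ≈ 1.1831)
u(P) = 84/71
1/u(-78) = 1/(84/71) = 71/84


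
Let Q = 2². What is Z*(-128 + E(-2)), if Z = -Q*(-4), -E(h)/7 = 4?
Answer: -2496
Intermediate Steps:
Q = 4
E(h) = -28 (E(h) = -7*4 = -28)
Z = 16 (Z = -4*(-4) = -1*(-16) = 16)
Z*(-128 + E(-2)) = 16*(-128 - 28) = 16*(-156) = -2496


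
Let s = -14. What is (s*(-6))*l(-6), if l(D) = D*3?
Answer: -1512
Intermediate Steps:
l(D) = 3*D
(s*(-6))*l(-6) = (-14*(-6))*(3*(-6)) = 84*(-18) = -1512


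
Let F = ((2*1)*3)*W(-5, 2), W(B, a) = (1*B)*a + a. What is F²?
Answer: 2304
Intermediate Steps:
W(B, a) = a + B*a (W(B, a) = B*a + a = a + B*a)
F = -48 (F = ((2*1)*3)*(2*(1 - 5)) = (2*3)*(2*(-4)) = 6*(-8) = -48)
F² = (-48)² = 2304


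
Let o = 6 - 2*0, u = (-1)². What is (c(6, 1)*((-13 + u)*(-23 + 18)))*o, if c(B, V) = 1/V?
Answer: 360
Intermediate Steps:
c(B, V) = 1/V
u = 1
o = 6 (o = 6 + 0 = 6)
(c(6, 1)*((-13 + u)*(-23 + 18)))*o = (((-13 + 1)*(-23 + 18))/1)*6 = (1*(-12*(-5)))*6 = (1*60)*6 = 60*6 = 360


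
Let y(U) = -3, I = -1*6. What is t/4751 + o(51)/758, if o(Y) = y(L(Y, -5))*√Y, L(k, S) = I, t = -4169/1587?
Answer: -4169/7539837 - 3*√51/758 ≈ -0.028817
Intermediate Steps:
t = -4169/1587 (t = -4169*1/1587 = -4169/1587 ≈ -2.6270)
I = -6
L(k, S) = -6
o(Y) = -3*√Y
t/4751 + o(51)/758 = -4169/1587/4751 - 3*√51/758 = -4169/1587*1/4751 - 3*√51*(1/758) = -4169/7539837 - 3*√51/758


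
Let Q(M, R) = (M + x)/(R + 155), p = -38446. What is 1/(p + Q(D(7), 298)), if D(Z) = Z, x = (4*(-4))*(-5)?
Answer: -151/5805317 ≈ -2.6011e-5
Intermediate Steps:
x = 80 (x = -16*(-5) = 80)
Q(M, R) = (80 + M)/(155 + R) (Q(M, R) = (M + 80)/(R + 155) = (80 + M)/(155 + R))
1/(p + Q(D(7), 298)) = 1/(-38446 + (80 + 7)/(155 + 298)) = 1/(-38446 + 87/453) = 1/(-38446 + (1/453)*87) = 1/(-38446 + 29/151) = 1/(-5805317/151) = -151/5805317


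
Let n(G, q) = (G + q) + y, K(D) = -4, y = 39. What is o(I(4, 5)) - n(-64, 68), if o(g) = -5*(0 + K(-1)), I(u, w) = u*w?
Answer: -23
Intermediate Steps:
n(G, q) = 39 + G + q (n(G, q) = (G + q) + 39 = 39 + G + q)
o(g) = 20 (o(g) = -5*(0 - 4) = -5*(-4) = 20)
o(I(4, 5)) - n(-64, 68) = 20 - (39 - 64 + 68) = 20 - 1*43 = 20 - 43 = -23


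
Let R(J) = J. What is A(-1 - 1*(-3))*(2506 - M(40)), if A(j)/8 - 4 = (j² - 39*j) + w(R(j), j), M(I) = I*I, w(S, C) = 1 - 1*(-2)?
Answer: -485616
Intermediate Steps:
w(S, C) = 3 (w(S, C) = 1 + 2 = 3)
M(I) = I²
A(j) = 56 - 312*j + 8*j² (A(j) = 32 + 8*((j² - 39*j) + 3) = 32 + 8*(3 + j² - 39*j) = 32 + (24 - 312*j + 8*j²) = 56 - 312*j + 8*j²)
A(-1 - 1*(-3))*(2506 - M(40)) = (56 - 312*(-1 - 1*(-3)) + 8*(-1 - 1*(-3))²)*(2506 - 1*40²) = (56 - 312*(-1 + 3) + 8*(-1 + 3)²)*(2506 - 1*1600) = (56 - 312*2 + 8*2²)*(2506 - 1600) = (56 - 624 + 8*4)*906 = (56 - 624 + 32)*906 = -536*906 = -485616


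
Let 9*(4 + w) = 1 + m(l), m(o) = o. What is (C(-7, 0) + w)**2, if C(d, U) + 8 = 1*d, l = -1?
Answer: 361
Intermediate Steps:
w = -4 (w = -4 + (1 - 1)/9 = -4 + (1/9)*0 = -4 + 0 = -4)
C(d, U) = -8 + d (C(d, U) = -8 + 1*d = -8 + d)
(C(-7, 0) + w)**2 = ((-8 - 7) - 4)**2 = (-15 - 4)**2 = (-19)**2 = 361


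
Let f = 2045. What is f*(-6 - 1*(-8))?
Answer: 4090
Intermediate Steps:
f*(-6 - 1*(-8)) = 2045*(-6 - 1*(-8)) = 2045*(-6 + 8) = 2045*2 = 4090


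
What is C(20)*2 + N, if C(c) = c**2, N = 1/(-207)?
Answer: 165599/207 ≈ 800.00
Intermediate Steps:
N = -1/207 ≈ -0.0048309
C(20)*2 + N = 20**2*2 - 1/207 = 400*2 - 1/207 = 800 - 1/207 = 165599/207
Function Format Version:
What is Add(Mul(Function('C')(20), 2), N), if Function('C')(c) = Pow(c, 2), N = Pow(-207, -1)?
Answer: Rational(165599, 207) ≈ 800.00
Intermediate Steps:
N = Rational(-1, 207) ≈ -0.0048309
Add(Mul(Function('C')(20), 2), N) = Add(Mul(Pow(20, 2), 2), Rational(-1, 207)) = Add(Mul(400, 2), Rational(-1, 207)) = Add(800, Rational(-1, 207)) = Rational(165599, 207)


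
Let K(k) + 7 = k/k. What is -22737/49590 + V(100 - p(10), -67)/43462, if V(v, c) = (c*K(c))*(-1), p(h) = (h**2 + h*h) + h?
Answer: -168021779/359213430 ≈ -0.46775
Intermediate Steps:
K(k) = -6 (K(k) = -7 + k/k = -7 + 1 = -6)
p(h) = h + 2*h**2 (p(h) = (h**2 + h**2) + h = 2*h**2 + h = h + 2*h**2)
V(v, c) = 6*c (V(v, c) = (c*(-6))*(-1) = -6*c*(-1) = 6*c)
-22737/49590 + V(100 - p(10), -67)/43462 = -22737/49590 + (6*(-67))/43462 = -22737*1/49590 - 402*1/43462 = -7579/16530 - 201/21731 = -168021779/359213430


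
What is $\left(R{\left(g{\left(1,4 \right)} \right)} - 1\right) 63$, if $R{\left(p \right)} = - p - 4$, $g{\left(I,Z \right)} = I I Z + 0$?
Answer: $-567$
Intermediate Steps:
$g{\left(I,Z \right)} = Z I^{2}$ ($g{\left(I,Z \right)} = I^{2} Z + 0 = Z I^{2} + 0 = Z I^{2}$)
$R{\left(p \right)} = -4 - p$
$\left(R{\left(g{\left(1,4 \right)} \right)} - 1\right) 63 = \left(\left(-4 - 4 \cdot 1^{2}\right) - 1\right) 63 = \left(\left(-4 - 4 \cdot 1\right) - 1\right) 63 = \left(\left(-4 - 4\right) - 1\right) 63 = \left(-8 - 1\right) 63 = \left(-9\right) 63 = -567$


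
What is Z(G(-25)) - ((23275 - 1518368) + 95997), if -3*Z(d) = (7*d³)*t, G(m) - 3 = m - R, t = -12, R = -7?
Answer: 1304596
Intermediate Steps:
G(m) = 10 + m (G(m) = 3 + (m - 1*(-7)) = 3 + (m + 7) = 3 + (7 + m) = 10 + m)
Z(d) = 28*d³ (Z(d) = -7*d³*(-12)/3 = -(-28)*d³ = 28*d³)
Z(G(-25)) - ((23275 - 1518368) + 95997) = 28*(10 - 25)³ - ((23275 - 1518368) + 95997) = 28*(-15)³ - (-1495093 + 95997) = 28*(-3375) - 1*(-1399096) = -94500 + 1399096 = 1304596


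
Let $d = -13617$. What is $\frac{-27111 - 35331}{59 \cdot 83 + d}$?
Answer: $\frac{31221}{4360} \approx 7.1608$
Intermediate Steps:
$\frac{-27111 - 35331}{59 \cdot 83 + d} = \frac{-27111 - 35331}{59 \cdot 83 - 13617} = - \frac{62442}{4897 - 13617} = - \frac{62442}{-8720} = \left(-62442\right) \left(- \frac{1}{8720}\right) = \frac{31221}{4360}$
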